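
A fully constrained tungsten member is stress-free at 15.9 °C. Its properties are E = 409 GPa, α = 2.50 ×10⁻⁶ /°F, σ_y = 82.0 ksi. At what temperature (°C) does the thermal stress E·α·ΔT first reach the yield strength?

α = 2.50×10⁻⁶/°F × 9/5 = 4.50×10⁻⁶/K.
σ_y = 82.0 ksi = 565.4 MPa.
E·α·ΔT = 565.4 MPa ⇒ ΔT = 565.4 / (409.0×10³ × 4.50×10⁻⁶) = 307.2 K.
T = 15.9 + 307.2 = 323.1 °C.

323 °C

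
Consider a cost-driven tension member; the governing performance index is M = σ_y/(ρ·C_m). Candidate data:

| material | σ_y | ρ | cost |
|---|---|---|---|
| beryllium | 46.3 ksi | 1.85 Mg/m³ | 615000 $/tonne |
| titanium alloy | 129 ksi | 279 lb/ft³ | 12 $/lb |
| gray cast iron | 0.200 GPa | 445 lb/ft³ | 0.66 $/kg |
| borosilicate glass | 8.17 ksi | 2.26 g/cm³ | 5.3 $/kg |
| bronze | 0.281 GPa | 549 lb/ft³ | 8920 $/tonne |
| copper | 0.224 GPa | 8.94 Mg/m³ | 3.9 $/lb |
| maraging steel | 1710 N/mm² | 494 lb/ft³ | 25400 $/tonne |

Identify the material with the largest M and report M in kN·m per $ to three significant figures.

gray cast iron, M = 42.5 kN·m per $

Normalizing units and computing the index:
  beryllium: σ_y = 319.2 MPa, ρ = 1850 kg/m³, cost = 615.0 $/kg
  titanium alloy: σ_y = 889.4 MPa, ρ = 4469 kg/m³, cost = 26.46 $/kg
  gray cast iron: σ_y = 200.0 MPa, ρ = 7128 kg/m³, cost = 0.6600 $/kg
  borosilicate glass: σ_y = 56.33 MPa, ρ = 2260 kg/m³, cost = 5.300 $/kg
  bronze: σ_y = 281.0 MPa, ρ = 8794 kg/m³, cost = 8.920 $/kg
  copper: σ_y = 224.0 MPa, ρ = 8940 kg/m³, cost = 8.598 $/kg
  maraging steel: σ_y = 1710 MPa, ρ = 7913 kg/m³, cost = 25.40 $/kg
  gray cast iron: M = 42.5 kN·m per $
  maraging steel: M = 8.51 kN·m per $
  titanium alloy: M = 7.52 kN·m per $
  borosilicate glass: M = 4.70 kN·m per $
  bronze: M = 3.58 kN·m per $
  copper: M = 2.91 kN·m per $
  beryllium: M = 0.281 kN·m per $
Highest index: gray cast iron.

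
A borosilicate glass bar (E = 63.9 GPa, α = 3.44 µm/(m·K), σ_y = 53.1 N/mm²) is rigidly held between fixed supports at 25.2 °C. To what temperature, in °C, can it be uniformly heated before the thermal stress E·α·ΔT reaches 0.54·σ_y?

156 °C

σ_y = 53.1 N/mm² = 53.10 MPa.
E·α·ΔT = 28.67 MPa ⇒ ΔT = 28.67 / (63.90×10³ × 3.44×10⁻⁶) = 130.4 K.
T = 25.2 + 130.4 = 155.6 °C.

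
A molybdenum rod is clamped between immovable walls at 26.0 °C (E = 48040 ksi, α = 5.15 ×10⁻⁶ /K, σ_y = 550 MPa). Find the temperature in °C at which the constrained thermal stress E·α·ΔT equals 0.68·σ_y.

E = 48040 ksi = 331.2 GPa.
E·α·ΔT = 374.0 MPa ⇒ ΔT = 374.0 / (331.2×10³ × 5.15×10⁻⁶) = 219.3 K.
T = 26.0 + 219.3 = 245.3 °C.

245 °C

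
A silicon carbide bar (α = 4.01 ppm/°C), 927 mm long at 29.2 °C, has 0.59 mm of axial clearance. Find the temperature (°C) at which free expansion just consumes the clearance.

α·L₀·ΔT = 0.59 mm ⇒ ΔT = 0.59 / (4.01×10⁻⁶ × 927.0) = 158.7 K.
T = 29.2 + 158.7 = 187.9 °C.

188 °C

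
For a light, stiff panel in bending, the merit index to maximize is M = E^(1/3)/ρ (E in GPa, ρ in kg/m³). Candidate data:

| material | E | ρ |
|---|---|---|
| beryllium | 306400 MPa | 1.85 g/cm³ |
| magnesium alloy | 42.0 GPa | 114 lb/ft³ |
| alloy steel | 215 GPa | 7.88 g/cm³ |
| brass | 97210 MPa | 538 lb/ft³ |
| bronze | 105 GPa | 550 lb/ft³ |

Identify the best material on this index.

beryllium

Convert each candidate to consistent units, then evaluate M:
  beryllium: E = 306.4 GPa, ρ = 1850 kg/m³
  magnesium alloy: E = 42.00 GPa, ρ = 1826 kg/m³
  alloy steel: E = 215.0 GPa, ρ = 7880 kg/m³
  brass: E = 97.21 GPa, ρ = 8618 kg/m³
  bronze: E = 105.0 GPa, ρ = 8810 kg/m³
  beryllium: M = 3.64×10⁻³
  magnesium alloy: M = 1.90×10⁻³
  alloy steel: M = 0.760×10⁻³
  bronze: M = 0.535×10⁻³
  brass: M = 0.534×10⁻³
The maximum is for beryllium.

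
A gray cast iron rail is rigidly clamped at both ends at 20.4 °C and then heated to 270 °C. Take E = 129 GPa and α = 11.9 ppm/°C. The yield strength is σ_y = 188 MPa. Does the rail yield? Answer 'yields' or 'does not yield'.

yields

ΔT = 249.6 K. Constrained thermal stress σ = E·α·ΔT = 129.0×10³ MPa × 11.9×10⁻⁶ × 249.6 = 383 MPa (compressive).
Compare to σ_y = 188 MPa: σ ≥ σ_y, so it yields.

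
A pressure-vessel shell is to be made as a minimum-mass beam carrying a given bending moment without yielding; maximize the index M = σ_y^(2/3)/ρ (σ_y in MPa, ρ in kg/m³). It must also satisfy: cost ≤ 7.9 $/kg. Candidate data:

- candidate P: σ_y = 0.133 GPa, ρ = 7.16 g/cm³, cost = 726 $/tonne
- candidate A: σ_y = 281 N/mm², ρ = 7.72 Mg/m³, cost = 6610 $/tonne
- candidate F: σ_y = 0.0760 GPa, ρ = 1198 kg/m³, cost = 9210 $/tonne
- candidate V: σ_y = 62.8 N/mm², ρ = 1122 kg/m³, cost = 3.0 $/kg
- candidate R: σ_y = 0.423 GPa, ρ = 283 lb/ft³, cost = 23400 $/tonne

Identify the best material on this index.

Screen on constraints: cost ≤ 7.9 $/kg. Survivors: candidate P, candidate A, candidate V.
Putting every candidate on a common basis:
  candidate P: σ_y = 133.0 MPa, ρ = 7160 kg/m³
  candidate A: σ_y = 281.0 MPa, ρ = 7720 kg/m³
  candidate V: σ_y = 62.80 MPa, ρ = 1122 kg/m³
  candidate V: M = 14.1×10⁻³
  candidate A: M = 5.56×10⁻³
  candidate P: M = 3.64×10⁻³
Highest index: candidate V.

candidate V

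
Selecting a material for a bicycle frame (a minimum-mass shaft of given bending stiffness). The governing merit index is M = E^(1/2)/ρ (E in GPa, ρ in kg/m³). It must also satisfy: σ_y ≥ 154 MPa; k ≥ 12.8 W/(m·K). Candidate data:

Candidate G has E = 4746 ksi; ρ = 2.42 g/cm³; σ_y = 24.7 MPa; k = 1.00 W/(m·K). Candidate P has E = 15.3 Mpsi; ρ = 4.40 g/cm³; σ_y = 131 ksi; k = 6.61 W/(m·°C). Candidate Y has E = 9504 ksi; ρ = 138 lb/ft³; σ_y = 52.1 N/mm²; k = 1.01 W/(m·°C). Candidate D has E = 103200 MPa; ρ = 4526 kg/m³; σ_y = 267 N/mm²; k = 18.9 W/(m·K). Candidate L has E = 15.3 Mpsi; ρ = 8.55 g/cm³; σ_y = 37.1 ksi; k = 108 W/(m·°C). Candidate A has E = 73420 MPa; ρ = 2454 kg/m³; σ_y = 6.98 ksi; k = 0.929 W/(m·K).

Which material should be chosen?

candidate D

Screen on constraints: σ_y ≥ 154 MPa; k ≥ 12.8 W/(m·K). Survivors: candidate D, candidate L.
After converting to SI:
  candidate D: E = 103.2 GPa, ρ = 4526 kg/m³
  candidate L: E = 105.5 GPa, ρ = 8550 kg/m³
  candidate D: M = 2.24×10⁻³
  candidate L: M = 1.20×10⁻³
The maximum is for candidate D.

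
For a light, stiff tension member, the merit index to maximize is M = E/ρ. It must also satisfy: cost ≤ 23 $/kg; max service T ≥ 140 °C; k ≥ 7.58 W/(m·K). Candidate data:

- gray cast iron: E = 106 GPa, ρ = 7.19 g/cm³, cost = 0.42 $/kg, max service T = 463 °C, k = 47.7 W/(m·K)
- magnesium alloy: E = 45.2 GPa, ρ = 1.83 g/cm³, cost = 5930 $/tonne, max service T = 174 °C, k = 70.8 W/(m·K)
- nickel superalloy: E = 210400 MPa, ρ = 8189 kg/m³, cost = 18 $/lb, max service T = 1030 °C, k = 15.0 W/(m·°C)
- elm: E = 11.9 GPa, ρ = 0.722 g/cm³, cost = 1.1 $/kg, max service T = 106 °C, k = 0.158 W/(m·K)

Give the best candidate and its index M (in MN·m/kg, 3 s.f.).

Screen on constraints: cost ≤ 23 $/kg; max service T ≥ 140 °C; k ≥ 7.58 W/(m·K). Survivors: gray cast iron, magnesium alloy.
Normalizing units and computing the index:
  gray cast iron: E = 106.0 GPa, ρ = 7190 kg/m³
  magnesium alloy: E = 45.20 GPa, ρ = 1830 kg/m³
  magnesium alloy: M = 24.7 MN·m/kg
  gray cast iron: M = 14.7 MN·m/kg
Magnesium alloy ranks first.

magnesium alloy, M = 24.7 MN·m/kg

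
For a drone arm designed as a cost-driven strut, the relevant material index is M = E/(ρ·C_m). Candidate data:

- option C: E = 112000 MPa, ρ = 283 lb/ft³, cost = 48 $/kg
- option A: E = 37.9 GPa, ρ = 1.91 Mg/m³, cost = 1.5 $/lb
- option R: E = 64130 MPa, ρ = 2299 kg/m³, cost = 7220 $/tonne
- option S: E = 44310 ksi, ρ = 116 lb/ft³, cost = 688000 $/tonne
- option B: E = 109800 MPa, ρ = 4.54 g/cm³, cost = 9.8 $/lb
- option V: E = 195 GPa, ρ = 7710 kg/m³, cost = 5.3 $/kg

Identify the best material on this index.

Putting every candidate on a common basis:
  option C: E = 112.0 GPa, ρ = 4533 kg/m³, cost = 48.00 $/kg
  option A: E = 37.90 GPa, ρ = 1910 kg/m³, cost = 3.307 $/kg
  option R: E = 64.13 GPa, ρ = 2299 kg/m³, cost = 7.220 $/kg
  option S: E = 305.5 GPa, ρ = 1858 kg/m³, cost = 688.0 $/kg
  option B: E = 109.8 GPa, ρ = 4540 kg/m³, cost = 21.60 $/kg
  option V: E = 195.0 GPa, ρ = 7710 kg/m³, cost = 5.300 $/kg
  option A: M = 6.00 MN·m per $
  option V: M = 4.77 MN·m per $
  option R: M = 3.86 MN·m per $
  option B: M = 1.12 MN·m per $
  option C: M = 0.515 MN·m per $
  option S: M = 0.239 MN·m per $
Highest index: option A.

option A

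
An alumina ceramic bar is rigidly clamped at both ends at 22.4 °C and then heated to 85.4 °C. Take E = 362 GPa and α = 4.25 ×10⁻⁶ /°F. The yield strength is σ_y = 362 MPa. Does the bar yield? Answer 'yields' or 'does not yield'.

does not yield

α = 4.25×10⁻⁶/°F × 9/5 = 7.65×10⁻⁶/K.
ΔT = 63.00 K. Constrained thermal stress σ = E·α·ΔT = 362.0×10³ MPa × 7.65×10⁻⁶ × 63.00 = 174 MPa (compressive).
Compare to σ_y = 362 MPa: σ < σ_y, so it does not yield.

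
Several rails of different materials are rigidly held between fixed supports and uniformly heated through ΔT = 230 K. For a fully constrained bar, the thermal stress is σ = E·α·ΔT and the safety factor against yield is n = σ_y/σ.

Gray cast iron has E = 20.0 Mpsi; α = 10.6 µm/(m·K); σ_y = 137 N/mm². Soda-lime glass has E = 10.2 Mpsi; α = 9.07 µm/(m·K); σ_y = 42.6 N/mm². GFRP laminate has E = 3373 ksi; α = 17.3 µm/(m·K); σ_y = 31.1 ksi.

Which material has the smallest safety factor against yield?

With everything in SI (GPa, ×10⁻⁶/K, MPa):
  gray cast iron: E = 137.9, α = 10.6, σ_y = 137.0 → σ = 336 MPa, n = 0.408
  soda-lime glass: E = 70.33, α = 9.07, σ_y = 42.60 → σ = 147 MPa, n = 0.290
  GFRP laminate: E = 23.26, α = 17.3, σ_y = 214.4 → σ = 92.5 MPa, n = 2.32
The minimum is soda-lime glass at n = 0.290.

soda-lime glass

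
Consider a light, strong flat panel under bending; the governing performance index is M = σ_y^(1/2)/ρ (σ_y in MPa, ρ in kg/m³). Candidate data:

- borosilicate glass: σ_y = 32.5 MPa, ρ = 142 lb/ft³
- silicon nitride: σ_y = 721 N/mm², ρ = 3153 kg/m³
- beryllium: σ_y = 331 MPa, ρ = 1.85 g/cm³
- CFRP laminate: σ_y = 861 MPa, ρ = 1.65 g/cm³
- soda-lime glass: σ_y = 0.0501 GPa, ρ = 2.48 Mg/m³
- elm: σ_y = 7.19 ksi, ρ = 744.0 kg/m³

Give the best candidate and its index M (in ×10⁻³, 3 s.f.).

CFRP laminate, M = 17.8×10⁻³

After converting to SI:
  borosilicate glass: σ_y = 32.50 MPa, ρ = 2275 kg/m³
  silicon nitride: σ_y = 721.0 MPa, ρ = 3153 kg/m³
  beryllium: σ_y = 331.0 MPa, ρ = 1850 kg/m³
  CFRP laminate: σ_y = 861.0 MPa, ρ = 1650 kg/m³
  soda-lime glass: σ_y = 50.10 MPa, ρ = 2480 kg/m³
  elm: σ_y = 49.57 MPa, ρ = 744.0 kg/m³
  CFRP laminate: M = 17.8×10⁻³
  beryllium: M = 9.83×10⁻³
  elm: M = 9.46×10⁻³
  silicon nitride: M = 8.52×10⁻³
  soda-lime glass: M = 2.85×10⁻³
  borosilicate glass: M = 2.51×10⁻³
Highest index: CFRP laminate.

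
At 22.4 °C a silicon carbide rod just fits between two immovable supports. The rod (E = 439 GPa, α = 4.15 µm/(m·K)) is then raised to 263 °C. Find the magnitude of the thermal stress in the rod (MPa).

ΔT = 240.6 K. Constrained thermal stress σ = E·α·ΔT = 439.0×10³ MPa × 4.15×10⁻⁶ × 240.6 = 438 MPa (compressive).

438 MPa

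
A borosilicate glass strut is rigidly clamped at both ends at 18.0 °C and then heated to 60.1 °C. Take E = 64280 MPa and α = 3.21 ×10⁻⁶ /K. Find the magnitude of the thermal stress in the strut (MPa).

8.69 MPa

E = 64280 MPa = 64.28 GPa.
ΔT = 42.10 K. Constrained thermal stress σ = E·α·ΔT = 64.28×10³ MPa × 3.21×10⁻⁶ × 42.10 = 8.69 MPa (compressive).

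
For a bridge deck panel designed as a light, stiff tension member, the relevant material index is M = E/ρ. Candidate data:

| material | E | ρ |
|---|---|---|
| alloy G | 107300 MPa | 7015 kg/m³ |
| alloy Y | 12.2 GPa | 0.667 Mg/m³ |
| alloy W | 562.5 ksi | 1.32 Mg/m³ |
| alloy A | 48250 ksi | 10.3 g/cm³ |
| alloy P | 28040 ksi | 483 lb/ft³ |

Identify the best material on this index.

In SI units:
  alloy G: E = 107.3 GPa, ρ = 7015 kg/m³
  alloy Y: E = 12.20 GPa, ρ = 667.0 kg/m³
  alloy W: E = 3.878 GPa, ρ = 1320 kg/m³
  alloy A: E = 332.7 GPa, ρ = 10300 kg/m³
  alloy P: E = 193.3 GPa, ρ = 7737 kg/m³
  alloy A: M = 32.3 MN·m/kg
  alloy P: M = 25.0 MN·m/kg
  alloy Y: M = 18.3 MN·m/kg
  alloy G: M = 15.3 MN·m/kg
  alloy W: M = 2.94 MN·m/kg
The maximum is for alloy A.

alloy A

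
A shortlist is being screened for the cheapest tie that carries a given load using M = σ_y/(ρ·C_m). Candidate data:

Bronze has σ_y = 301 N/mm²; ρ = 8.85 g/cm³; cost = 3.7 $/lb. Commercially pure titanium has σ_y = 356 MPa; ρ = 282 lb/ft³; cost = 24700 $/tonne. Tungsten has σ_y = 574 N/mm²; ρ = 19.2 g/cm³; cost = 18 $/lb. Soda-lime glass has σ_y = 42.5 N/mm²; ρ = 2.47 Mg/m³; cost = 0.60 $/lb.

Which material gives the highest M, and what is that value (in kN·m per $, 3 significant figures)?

soda-lime glass, M = 13.0 kN·m per $

Convert each candidate to consistent units, then evaluate M:
  bronze: σ_y = 301.0 MPa, ρ = 8850 kg/m³, cost = 8.157 $/kg
  commercially pure titanium: σ_y = 356.0 MPa, ρ = 4517 kg/m³, cost = 24.70 $/kg
  tungsten: σ_y = 574.0 MPa, ρ = 19200 kg/m³, cost = 39.68 $/kg
  soda-lime glass: σ_y = 42.50 MPa, ρ = 2470 kg/m³, cost = 1.323 $/kg
  soda-lime glass: M = 13.0 kN·m per $
  bronze: M = 4.17 kN·m per $
  commercially pure titanium: M = 3.19 kN·m per $
  tungsten: M = 0.753 kN·m per $
Soda-lime glass has the largest M.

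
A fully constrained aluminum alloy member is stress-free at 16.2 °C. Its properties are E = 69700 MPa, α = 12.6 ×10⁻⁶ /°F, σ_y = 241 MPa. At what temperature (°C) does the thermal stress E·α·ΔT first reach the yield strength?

E = 69700 MPa = 69.70 GPa.
α = 12.6×10⁻⁶/°F × 9/5 = 22.7×10⁻⁶/K.
E·α·ΔT = 241.0 MPa ⇒ ΔT = 241.0 / (69.70×10³ × 22.7×10⁻⁶) = 152.5 K.
T = 16.2 + 152.5 = 168.7 °C.

169 °C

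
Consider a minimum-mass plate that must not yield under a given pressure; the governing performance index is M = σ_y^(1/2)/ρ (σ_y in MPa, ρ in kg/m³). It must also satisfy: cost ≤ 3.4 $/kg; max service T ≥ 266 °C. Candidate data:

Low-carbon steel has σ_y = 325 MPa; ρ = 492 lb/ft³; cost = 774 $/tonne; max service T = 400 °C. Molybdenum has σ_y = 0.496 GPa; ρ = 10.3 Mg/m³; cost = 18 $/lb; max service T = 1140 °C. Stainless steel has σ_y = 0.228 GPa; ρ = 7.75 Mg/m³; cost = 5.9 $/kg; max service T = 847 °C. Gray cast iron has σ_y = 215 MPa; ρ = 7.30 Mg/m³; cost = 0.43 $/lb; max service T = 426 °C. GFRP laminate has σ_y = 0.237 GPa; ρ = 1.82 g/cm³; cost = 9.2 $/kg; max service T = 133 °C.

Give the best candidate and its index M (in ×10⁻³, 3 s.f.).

Screen on constraints: cost ≤ 3.4 $/kg; max service T ≥ 266 °C. Survivors: low-carbon steel, gray cast iron.
Putting every candidate on a common basis:
  low-carbon steel: σ_y = 325.0 MPa, ρ = 7881 kg/m³
  gray cast iron: σ_y = 215.0 MPa, ρ = 7300 kg/m³
  low-carbon steel: M = 2.29×10⁻³
  gray cast iron: M = 2.01×10⁻³
Highest index: low-carbon steel.

low-carbon steel, M = 2.29×10⁻³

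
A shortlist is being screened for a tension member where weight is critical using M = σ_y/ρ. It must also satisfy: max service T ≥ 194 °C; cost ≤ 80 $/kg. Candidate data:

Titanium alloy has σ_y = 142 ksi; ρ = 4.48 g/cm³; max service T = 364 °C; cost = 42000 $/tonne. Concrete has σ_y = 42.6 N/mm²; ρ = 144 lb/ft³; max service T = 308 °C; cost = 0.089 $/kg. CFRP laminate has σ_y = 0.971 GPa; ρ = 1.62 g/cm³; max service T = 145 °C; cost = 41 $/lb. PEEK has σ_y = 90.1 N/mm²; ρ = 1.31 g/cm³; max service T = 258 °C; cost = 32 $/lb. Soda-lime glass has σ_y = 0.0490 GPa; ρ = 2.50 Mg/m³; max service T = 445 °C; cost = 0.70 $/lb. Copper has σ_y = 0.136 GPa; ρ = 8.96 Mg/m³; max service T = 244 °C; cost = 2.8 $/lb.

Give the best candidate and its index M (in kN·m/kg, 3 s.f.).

Screen on constraints: max service T ≥ 194 °C; cost ≤ 80 $/kg. Survivors: titanium alloy, concrete, PEEK, soda-lime glass, copper.
After converting to SI:
  titanium alloy: σ_y = 979.1 MPa, ρ = 4480 kg/m³
  concrete: σ_y = 42.60 MPa, ρ = 2307 kg/m³
  PEEK: σ_y = 90.10 MPa, ρ = 1310 kg/m³
  soda-lime glass: σ_y = 49.00 MPa, ρ = 2500 kg/m³
  copper: σ_y = 136.0 MPa, ρ = 8960 kg/m³
  titanium alloy: M = 219 kN·m/kg
  PEEK: M = 68.8 kN·m/kg
  soda-lime glass: M = 19.6 kN·m/kg
  concrete: M = 18.5 kN·m/kg
  copper: M = 15.2 kN·m/kg
Titanium alloy has the largest M.

titanium alloy, M = 219 kN·m/kg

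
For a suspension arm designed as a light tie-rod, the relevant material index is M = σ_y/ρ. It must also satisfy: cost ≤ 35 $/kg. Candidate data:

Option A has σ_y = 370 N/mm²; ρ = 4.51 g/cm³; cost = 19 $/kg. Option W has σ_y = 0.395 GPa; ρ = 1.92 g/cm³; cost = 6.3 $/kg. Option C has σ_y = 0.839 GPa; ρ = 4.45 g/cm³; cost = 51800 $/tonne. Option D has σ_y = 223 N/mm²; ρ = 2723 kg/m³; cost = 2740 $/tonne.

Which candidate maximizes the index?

option W

Screen on constraints: cost ≤ 35 $/kg. Survivors: option A, option W, option D.
Normalizing units and computing the index:
  option A: σ_y = 370.0 MPa, ρ = 4510 kg/m³
  option W: σ_y = 395.0 MPa, ρ = 1920 kg/m³
  option D: σ_y = 223.0 MPa, ρ = 2723 kg/m³
  option W: M = 206 kN·m/kg
  option A: M = 82.0 kN·m/kg
  option D: M = 81.9 kN·m/kg
Option W ranks first.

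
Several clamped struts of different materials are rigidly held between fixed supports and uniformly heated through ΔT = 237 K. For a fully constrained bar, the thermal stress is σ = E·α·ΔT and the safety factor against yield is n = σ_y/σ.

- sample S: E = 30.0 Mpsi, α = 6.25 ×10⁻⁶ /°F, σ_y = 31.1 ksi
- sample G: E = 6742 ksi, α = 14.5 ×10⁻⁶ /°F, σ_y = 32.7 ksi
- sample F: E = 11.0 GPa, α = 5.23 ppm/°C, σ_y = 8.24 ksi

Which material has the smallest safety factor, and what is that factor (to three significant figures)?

sample S, n = 0.389

Per material, after unit conversion:
  sample S: E = 206.8, α = 11.2, σ_y = 214.4 → σ = 551 MPa, n = 0.389
  sample G: E = 46.48, α = 26.1, σ_y = 225.5 → σ = 288 MPa, n = 0.784
  sample F: E = 11.00, α = 5.23, σ_y = 56.81 → σ = 13.6 MPa, n = 4.17
Smallest n: sample S with n = 0.389.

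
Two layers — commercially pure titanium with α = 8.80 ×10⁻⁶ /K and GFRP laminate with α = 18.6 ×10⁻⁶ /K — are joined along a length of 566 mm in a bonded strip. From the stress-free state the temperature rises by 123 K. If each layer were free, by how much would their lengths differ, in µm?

682 µm

Δα = |8.80 − 18.6|×10⁻⁶/K = 9.80×10⁻⁶/K.
ΔL_mismatch = Δα·L·ΔT = 9.80×10⁻⁶ × 566.0 mm × 123.0 K = 682 µm.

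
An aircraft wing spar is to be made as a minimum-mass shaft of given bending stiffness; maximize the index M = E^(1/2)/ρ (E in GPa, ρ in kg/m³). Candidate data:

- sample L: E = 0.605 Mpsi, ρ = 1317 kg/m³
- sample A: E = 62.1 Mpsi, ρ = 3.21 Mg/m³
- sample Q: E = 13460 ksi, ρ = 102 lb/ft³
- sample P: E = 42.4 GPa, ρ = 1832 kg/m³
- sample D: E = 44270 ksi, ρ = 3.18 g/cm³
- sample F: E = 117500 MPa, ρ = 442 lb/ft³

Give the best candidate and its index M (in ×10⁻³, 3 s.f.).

In SI units:
  sample L: E = 4.171 GPa, ρ = 1317 kg/m³
  sample A: E = 428.2 GPa, ρ = 3210 kg/m³
  sample Q: E = 92.80 GPa, ρ = 1634 kg/m³
  sample P: E = 42.40 GPa, ρ = 1832 kg/m³
  sample D: E = 305.2 GPa, ρ = 3180 kg/m³
  sample F: E = 117.5 GPa, ρ = 7080 kg/m³
  sample A: M = 6.45×10⁻³
  sample Q: M = 5.90×10⁻³
  sample D: M = 5.49×10⁻³
  sample P: M = 3.55×10⁻³
  sample L: M = 1.55×10⁻³
  sample F: M = 1.53×10⁻³
Sample A ranks first.

sample A, M = 6.45×10⁻³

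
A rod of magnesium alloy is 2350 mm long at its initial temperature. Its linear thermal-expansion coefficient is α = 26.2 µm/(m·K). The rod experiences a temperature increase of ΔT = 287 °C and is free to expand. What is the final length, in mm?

2367.7 mm

ΔL = α·L₀·ΔT = 26.2×10⁻⁶ × 2350 mm × 287.0 K = 17.7 mm.
L = L₀ + ΔL = 2350 + 17.7 = 2367.7 mm.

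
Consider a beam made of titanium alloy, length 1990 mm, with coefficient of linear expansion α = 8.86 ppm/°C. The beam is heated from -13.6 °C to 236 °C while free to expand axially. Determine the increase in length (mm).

ΔT = 236 − (-13.6) = 249.6 K.
ΔL = α·L₀·ΔT = 8.86×10⁻⁶ × 1990 mm × 249.6 K = 4.40 mm.

4.40 mm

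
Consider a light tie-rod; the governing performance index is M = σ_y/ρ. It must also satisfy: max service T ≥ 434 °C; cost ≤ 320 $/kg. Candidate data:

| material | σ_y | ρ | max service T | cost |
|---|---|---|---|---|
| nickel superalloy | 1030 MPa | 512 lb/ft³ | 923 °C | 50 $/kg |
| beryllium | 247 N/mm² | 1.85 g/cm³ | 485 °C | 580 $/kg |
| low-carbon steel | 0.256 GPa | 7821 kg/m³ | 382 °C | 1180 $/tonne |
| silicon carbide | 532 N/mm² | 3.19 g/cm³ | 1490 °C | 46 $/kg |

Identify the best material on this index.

Screen on constraints: max service T ≥ 434 °C; cost ≤ 320 $/kg. Survivors: nickel superalloy, silicon carbide.
In SI units:
  nickel superalloy: σ_y = 1030 MPa, ρ = 8201 kg/m³
  silicon carbide: σ_y = 532.0 MPa, ρ = 3190 kg/m³
  silicon carbide: M = 167 kN·m/kg
  nickel superalloy: M = 126 kN·m/kg
The maximum is for silicon carbide.

silicon carbide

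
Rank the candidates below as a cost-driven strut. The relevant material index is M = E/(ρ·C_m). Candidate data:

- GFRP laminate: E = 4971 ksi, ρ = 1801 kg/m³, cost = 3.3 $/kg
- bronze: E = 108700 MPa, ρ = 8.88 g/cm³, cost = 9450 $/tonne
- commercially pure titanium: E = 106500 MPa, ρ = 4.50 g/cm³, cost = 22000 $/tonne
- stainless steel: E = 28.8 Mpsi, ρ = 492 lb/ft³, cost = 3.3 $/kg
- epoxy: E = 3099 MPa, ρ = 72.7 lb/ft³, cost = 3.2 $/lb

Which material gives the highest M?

stainless steel

In SI units:
  GFRP laminate: E = 34.27 GPa, ρ = 1801 kg/m³, cost = 3.300 $/kg
  bronze: E = 108.7 GPa, ρ = 8880 kg/m³, cost = 9.450 $/kg
  commercially pure titanium: E = 106.5 GPa, ρ = 4500 kg/m³, cost = 22.00 $/kg
  stainless steel: E = 198.6 GPa, ρ = 7881 kg/m³, cost = 3.300 $/kg
  epoxy: E = 3.099 GPa, ρ = 1165 kg/m³, cost = 7.055 $/kg
  stainless steel: M = 7.64 MN·m per $
  GFRP laminate: M = 5.77 MN·m per $
  bronze: M = 1.30 MN·m per $
  commercially pure titanium: M = 1.08 MN·m per $
  epoxy: M = 0.377 MN·m per $
Stainless steel has the largest M.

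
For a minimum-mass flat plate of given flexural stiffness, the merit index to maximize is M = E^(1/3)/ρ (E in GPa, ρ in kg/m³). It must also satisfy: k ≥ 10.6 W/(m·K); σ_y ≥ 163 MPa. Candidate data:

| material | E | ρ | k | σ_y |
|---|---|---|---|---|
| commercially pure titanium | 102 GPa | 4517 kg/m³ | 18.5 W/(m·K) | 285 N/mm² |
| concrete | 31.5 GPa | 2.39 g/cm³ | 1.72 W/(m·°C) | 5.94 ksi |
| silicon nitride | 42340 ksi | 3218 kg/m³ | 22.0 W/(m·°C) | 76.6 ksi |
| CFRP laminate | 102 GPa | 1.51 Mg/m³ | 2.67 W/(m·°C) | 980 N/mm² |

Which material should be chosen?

Screen on constraints: k ≥ 10.6 W/(m·K); σ_y ≥ 163 MPa. Survivors: commercially pure titanium, silicon nitride.
Normalizing units and computing the index:
  commercially pure titanium: E = 102.0 GPa, ρ = 4517 kg/m³
  silicon nitride: E = 291.9 GPa, ρ = 3218 kg/m³
  silicon nitride: M = 2.06×10⁻³
  commercially pure titanium: M = 1.03×10⁻³
The maximum is for silicon nitride.

silicon nitride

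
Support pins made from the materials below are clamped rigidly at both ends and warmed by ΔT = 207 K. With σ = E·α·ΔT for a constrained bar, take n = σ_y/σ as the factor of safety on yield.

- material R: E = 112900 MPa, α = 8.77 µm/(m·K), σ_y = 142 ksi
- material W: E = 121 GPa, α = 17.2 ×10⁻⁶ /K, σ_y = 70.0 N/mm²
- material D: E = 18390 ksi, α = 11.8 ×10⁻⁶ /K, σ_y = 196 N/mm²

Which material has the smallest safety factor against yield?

material W

Per material, after unit conversion:
  material R: E = 112.9, α = 8.77, σ_y = 979.1 → σ = 205 MPa, n = 4.78
  material W: E = 121.0, α = 17.2, σ_y = 70.00 → σ = 431 MPa, n = 0.162
  material D: E = 126.8, α = 11.8, σ_y = 196.0 → σ = 310 MPa, n = 0.633
Material W has the lowest safety factor, n = 0.162.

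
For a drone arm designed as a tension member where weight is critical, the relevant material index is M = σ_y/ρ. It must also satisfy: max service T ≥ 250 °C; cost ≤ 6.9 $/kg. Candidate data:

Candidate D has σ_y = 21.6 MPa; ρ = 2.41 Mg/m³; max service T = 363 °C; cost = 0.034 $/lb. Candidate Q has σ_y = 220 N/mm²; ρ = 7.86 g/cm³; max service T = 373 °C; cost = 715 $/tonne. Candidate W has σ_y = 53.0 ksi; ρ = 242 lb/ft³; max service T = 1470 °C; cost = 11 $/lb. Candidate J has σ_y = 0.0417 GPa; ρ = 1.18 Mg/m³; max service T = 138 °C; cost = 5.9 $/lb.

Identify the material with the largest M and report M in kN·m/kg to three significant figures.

Screen on constraints: max service T ≥ 250 °C; cost ≤ 6.9 $/kg. Survivors: candidate D, candidate Q.
In SI units:
  candidate D: σ_y = 21.60 MPa, ρ = 2410 kg/m³
  candidate Q: σ_y = 220.0 MPa, ρ = 7860 kg/m³
  candidate Q: M = 28.0 kN·m/kg
  candidate D: M = 8.96 kN·m/kg
Candidate Q ranks first.

candidate Q, M = 28.0 kN·m/kg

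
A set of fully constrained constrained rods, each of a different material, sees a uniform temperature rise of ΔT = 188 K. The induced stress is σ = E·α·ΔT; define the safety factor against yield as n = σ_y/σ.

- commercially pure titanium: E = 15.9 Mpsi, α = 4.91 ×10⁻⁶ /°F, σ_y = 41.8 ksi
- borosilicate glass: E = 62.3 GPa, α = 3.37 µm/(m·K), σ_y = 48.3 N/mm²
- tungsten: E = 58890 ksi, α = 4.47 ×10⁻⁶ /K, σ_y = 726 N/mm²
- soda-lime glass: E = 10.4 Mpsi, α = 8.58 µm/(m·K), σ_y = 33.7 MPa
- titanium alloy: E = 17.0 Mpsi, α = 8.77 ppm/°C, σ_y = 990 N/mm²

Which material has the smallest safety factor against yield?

In consistent units (E in GPa, α in ×10⁻⁶/K, σ_y in MPa):
  commercially pure titanium: E = 109.6, α = 8.84, σ_y = 288.2 → σ = 182 MPa, n = 1.58
  borosilicate glass: E = 62.30, α = 3.37, σ_y = 48.30 → σ = 39.5 MPa, n = 1.22
  tungsten: E = 406.0, α = 4.47, σ_y = 726.0 → σ = 341 MPa, n = 2.13
  soda-lime glass: E = 71.71, α = 8.58, σ_y = 33.70 → σ = 116 MPa, n = 0.291
  titanium alloy: E = 117.2, α = 8.77, σ_y = 990.0 → σ = 193 MPa, n = 5.12
Smallest n: soda-lime glass with n = 0.291.

soda-lime glass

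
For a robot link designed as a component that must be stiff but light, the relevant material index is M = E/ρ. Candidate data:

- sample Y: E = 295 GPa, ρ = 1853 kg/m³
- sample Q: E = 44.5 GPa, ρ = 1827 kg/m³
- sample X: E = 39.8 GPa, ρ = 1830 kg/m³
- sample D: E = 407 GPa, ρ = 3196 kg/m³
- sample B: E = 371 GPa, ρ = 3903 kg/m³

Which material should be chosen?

sample Y

Per-candidate index values:
  sample Y: M = 159 MN·m/kg
  sample D: M = 127 MN·m/kg
  sample B: M = 95.1 MN·m/kg
  sample Q: M = 24.4 MN·m/kg
  sample X: M = 21.7 MN·m/kg
Sample Y ranks first.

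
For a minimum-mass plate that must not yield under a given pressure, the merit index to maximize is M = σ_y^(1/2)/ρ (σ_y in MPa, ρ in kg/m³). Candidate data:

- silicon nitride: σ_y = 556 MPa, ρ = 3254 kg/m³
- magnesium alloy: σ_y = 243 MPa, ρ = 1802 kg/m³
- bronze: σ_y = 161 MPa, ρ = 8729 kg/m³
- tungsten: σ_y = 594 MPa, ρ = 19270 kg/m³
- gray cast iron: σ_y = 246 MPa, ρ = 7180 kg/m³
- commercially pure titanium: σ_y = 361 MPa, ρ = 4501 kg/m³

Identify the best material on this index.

magnesium alloy

Evaluate M for each candidate:
  magnesium alloy: M = 8.65×10⁻³
  silicon nitride: M = 7.25×10⁻³
  commercially pure titanium: M = 4.22×10⁻³
  gray cast iron: M = 2.18×10⁻³
  bronze: M = 1.45×10⁻³
  tungsten: M = 1.26×10⁻³
Highest index: magnesium alloy.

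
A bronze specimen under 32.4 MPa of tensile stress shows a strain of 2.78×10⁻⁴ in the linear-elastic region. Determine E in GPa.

E = σ/ε = 32.4 MPa / 2.78×10⁻⁴ = 116500 MPa = 117 GPa.

117 GPa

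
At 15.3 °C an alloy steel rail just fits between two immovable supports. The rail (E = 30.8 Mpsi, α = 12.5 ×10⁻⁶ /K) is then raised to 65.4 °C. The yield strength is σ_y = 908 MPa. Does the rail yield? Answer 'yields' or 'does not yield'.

does not yield

E = 30.8 Mpsi = 212.4 GPa.
ΔT = 50.10 K. Constrained thermal stress σ = E·α·ΔT = 212.4×10³ MPa × 12.5×10⁻⁶ × 50.10 = 133 MPa (compressive).
Compare to σ_y = 908 MPa: σ < σ_y, so it does not yield.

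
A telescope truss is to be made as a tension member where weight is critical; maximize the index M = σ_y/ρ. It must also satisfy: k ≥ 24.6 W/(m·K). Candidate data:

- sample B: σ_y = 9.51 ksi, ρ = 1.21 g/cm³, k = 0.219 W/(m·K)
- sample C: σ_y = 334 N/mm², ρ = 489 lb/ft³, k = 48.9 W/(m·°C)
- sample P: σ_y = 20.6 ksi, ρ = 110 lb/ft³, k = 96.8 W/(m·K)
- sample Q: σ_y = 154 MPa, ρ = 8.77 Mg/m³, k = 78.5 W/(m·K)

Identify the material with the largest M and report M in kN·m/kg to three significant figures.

Screen on constraints: k ≥ 24.6 W/(m·K). Survivors: sample C, sample P, sample Q.
In SI units:
  sample C: σ_y = 334.0 MPa, ρ = 7833 kg/m³
  sample P: σ_y = 142.0 MPa, ρ = 1762 kg/m³
  sample Q: σ_y = 154.0 MPa, ρ = 8770 kg/m³
  sample P: M = 80.6 kN·m/kg
  sample C: M = 42.6 kN·m/kg
  sample Q: M = 17.6 kN·m/kg
Highest index: sample P.

sample P, M = 80.6 kN·m/kg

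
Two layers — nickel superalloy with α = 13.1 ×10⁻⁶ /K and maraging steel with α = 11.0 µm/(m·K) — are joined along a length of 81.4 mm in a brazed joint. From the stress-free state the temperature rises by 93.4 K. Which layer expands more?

nickel superalloy

α(nickel superalloy) = 13.1×10⁻⁶/K vs α(maraging steel) = 11.0×10⁻⁶/K.
Higher α expands more for the same ΔT: nickel superalloy.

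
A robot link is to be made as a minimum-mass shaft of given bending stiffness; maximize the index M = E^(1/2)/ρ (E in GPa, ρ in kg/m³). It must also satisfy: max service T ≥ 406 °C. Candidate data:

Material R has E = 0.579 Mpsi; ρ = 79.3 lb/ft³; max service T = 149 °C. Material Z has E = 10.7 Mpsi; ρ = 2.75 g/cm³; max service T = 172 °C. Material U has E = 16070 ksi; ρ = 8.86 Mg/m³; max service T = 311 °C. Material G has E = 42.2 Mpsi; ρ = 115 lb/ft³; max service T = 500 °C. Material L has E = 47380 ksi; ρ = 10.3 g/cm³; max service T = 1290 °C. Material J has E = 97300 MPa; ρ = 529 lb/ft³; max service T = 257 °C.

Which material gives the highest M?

Screen on constraints: max service T ≥ 406 °C. Survivors: material G, material L.
After converting to SI:
  material G: E = 291.0 GPa, ρ = 1842 kg/m³
  material L: E = 326.7 GPa, ρ = 10300 kg/m³
  material G: M = 9.26×10⁻³
  material L: M = 1.75×10⁻³
Material G has the largest M.

material G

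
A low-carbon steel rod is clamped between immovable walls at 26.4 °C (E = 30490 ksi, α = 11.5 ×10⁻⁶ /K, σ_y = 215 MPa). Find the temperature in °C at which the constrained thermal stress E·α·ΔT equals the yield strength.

E = 30490 ksi = 210.2 GPa.
E·α·ΔT = 215.0 MPa ⇒ ΔT = 215.0 / (210.2×10³ × 11.5×10⁻⁶) = 88.93 K.
T = 26.4 + 88.93 = 115.3 °C.

115 °C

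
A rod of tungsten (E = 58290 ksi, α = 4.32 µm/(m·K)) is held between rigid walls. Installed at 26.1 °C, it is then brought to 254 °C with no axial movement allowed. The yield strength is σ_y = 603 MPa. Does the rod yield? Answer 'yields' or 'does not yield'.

does not yield

E = 58290 ksi = 401.9 GPa.
ΔT = 227.9 K. Constrained thermal stress σ = E·α·ΔT = 401.9×10³ MPa × 4.32×10⁻⁶ × 227.9 = 396 MPa (compressive).
Compare to σ_y = 603 MPa: σ < σ_y, so it does not yield.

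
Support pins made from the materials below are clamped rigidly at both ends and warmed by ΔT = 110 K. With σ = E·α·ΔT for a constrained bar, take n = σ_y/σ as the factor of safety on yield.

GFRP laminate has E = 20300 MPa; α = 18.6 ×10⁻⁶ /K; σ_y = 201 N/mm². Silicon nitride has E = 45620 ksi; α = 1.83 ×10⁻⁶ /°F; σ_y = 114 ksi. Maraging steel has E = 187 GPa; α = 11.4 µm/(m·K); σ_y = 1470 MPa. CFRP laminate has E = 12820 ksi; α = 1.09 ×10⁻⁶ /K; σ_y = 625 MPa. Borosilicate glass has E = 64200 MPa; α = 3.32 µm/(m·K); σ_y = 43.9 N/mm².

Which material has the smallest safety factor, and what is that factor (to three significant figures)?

Converting E to GPa, α to ×10⁻⁶/K, σ_y to MPa, then σ and n for each:
  GFRP laminate: E = 20.30, α = 18.6, σ_y = 201.0 → σ = 41.5 MPa, n = 4.84
  silicon nitride: E = 314.5, α = 3.29, σ_y = 786.0 → σ = 114 MPa, n = 6.90
  maraging steel: E = 187.0, α = 11.4, σ_y = 1470 → σ = 234 MPa, n = 6.27
  CFRP laminate: E = 88.39, α = 1.09, σ_y = 625.0 → σ = 10.6 MPa, n = 59.0
  borosilicate glass: E = 64.20, α = 3.32, σ_y = 43.90 → σ = 23.4 MPa, n = 1.87
Smallest n: borosilicate glass with n = 1.87.

borosilicate glass, n = 1.87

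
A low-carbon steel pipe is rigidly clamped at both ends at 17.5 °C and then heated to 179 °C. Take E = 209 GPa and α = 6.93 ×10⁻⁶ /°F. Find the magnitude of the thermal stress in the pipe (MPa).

421 MPa

α = 6.93×10⁻⁶/°F × 9/5 = 12.5×10⁻⁶/K.
ΔT = 161.5 K. Constrained thermal stress σ = E·α·ΔT = 209.0×10³ MPa × 12.5×10⁻⁶ × 161.5 = 421 MPa (compressive).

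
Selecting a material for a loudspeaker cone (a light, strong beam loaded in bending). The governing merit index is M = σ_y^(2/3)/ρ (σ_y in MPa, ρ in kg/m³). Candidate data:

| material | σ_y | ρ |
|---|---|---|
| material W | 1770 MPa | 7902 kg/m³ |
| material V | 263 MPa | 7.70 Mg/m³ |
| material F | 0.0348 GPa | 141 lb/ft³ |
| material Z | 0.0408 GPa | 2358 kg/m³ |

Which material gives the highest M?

Putting every candidate on a common basis:
  material W: σ_y = 1770 MPa, ρ = 7902 kg/m³
  material V: σ_y = 263.0 MPa, ρ = 7700 kg/m³
  material F: σ_y = 34.80 MPa, ρ = 2259 kg/m³
  material Z: σ_y = 40.80 MPa, ρ = 2358 kg/m³
  material W: M = 18.5×10⁻³
  material V: M = 5.33×10⁻³
  material Z: M = 5.03×10⁻³
  material F: M = 4.72×10⁻³
Material W ranks first.

material W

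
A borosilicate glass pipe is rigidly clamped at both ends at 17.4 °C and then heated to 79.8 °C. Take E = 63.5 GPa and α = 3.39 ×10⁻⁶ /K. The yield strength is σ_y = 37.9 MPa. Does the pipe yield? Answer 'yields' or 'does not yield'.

ΔT = 62.40 K. Constrained thermal stress σ = E·α·ΔT = 63.50×10³ MPa × 3.39×10⁻⁶ × 62.40 = 13.4 MPa (compressive).
Compare to σ_y = 37.9 MPa: σ < σ_y, so it does not yield.

does not yield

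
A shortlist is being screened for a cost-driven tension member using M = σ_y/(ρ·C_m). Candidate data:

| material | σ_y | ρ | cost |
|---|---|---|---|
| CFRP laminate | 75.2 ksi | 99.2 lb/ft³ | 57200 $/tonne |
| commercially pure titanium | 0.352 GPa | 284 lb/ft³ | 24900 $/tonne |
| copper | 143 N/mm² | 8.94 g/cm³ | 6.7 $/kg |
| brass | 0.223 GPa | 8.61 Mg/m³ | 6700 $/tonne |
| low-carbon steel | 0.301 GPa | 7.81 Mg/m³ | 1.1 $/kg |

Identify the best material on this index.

low-carbon steel

Convert each candidate to consistent units, then evaluate M:
  CFRP laminate: σ_y = 518.5 MPa, ρ = 1589 kg/m³, cost = 57.20 $/kg
  commercially pure titanium: σ_y = 352.0 MPa, ρ = 4549 kg/m³, cost = 24.90 $/kg
  copper: σ_y = 143.0 MPa, ρ = 8940 kg/m³, cost = 6.700 $/kg
  brass: σ_y = 223.0 MPa, ρ = 8610 kg/m³, cost = 6.700 $/kg
  low-carbon steel: σ_y = 301.0 MPa, ρ = 7810 kg/m³, cost = 1.100 $/kg
  low-carbon steel: M = 35.0 kN·m per $
  CFRP laminate: M = 5.70 kN·m per $
  brass: M = 3.87 kN·m per $
  commercially pure titanium: M = 3.11 kN·m per $
  copper: M = 2.39 kN·m per $
Low-carbon steel ranks first.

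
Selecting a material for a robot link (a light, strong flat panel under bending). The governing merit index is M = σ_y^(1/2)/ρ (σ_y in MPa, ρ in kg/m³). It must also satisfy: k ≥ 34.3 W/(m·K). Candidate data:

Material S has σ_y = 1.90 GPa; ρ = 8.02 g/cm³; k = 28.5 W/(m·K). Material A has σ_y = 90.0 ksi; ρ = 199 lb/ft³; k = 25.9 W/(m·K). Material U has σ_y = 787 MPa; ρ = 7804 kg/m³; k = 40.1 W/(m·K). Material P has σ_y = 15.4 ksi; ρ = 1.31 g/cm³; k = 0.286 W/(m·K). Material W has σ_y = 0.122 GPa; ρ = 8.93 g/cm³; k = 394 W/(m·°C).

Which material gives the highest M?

material U

Screen on constraints: k ≥ 34.3 W/(m·K). Survivors: material U, material W.
Normalizing units and computing the index:
  material U: σ_y = 787.0 MPa, ρ = 7804 kg/m³
  material W: σ_y = 122.0 MPa, ρ = 8930 kg/m³
  material U: M = 3.59×10⁻³
  material W: M = 1.24×10⁻³
The maximum is for material U.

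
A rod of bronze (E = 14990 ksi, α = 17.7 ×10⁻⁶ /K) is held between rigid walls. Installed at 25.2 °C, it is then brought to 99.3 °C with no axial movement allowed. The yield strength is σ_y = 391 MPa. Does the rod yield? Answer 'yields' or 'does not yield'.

does not yield

E = 14990 ksi = 103.4 GPa.
ΔT = 74.10 K. Constrained thermal stress σ = E·α·ΔT = 103.4×10³ MPa × 17.7×10⁻⁶ × 74.10 = 136 MPa (compressive).
Compare to σ_y = 391 MPa: σ < σ_y, so it does not yield.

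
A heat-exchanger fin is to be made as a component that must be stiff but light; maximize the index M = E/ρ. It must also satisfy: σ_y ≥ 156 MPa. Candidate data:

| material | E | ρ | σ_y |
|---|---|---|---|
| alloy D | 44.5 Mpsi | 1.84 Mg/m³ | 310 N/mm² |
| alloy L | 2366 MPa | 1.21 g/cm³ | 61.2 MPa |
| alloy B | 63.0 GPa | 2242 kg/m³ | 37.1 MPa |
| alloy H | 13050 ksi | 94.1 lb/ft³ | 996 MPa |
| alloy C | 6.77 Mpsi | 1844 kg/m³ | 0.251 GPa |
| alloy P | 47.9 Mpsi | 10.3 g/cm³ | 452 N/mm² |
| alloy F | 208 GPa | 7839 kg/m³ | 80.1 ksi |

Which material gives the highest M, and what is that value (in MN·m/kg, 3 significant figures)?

Screen on constraints: σ_y ≥ 156 MPa. Survivors: alloy D, alloy H, alloy C, alloy P, alloy F.
Normalizing units and computing the index:
  alloy D: E = 306.8 GPa, ρ = 1840 kg/m³
  alloy H: E = 89.98 GPa, ρ = 1507 kg/m³
  alloy C: E = 46.68 GPa, ρ = 1844 kg/m³
  alloy P: E = 330.3 GPa, ρ = 10300 kg/m³
  alloy F: E = 208.0 GPa, ρ = 7839 kg/m³
  alloy D: M = 167 MN·m/kg
  alloy H: M = 59.7 MN·m/kg
  alloy P: M = 32.1 MN·m/kg
  alloy F: M = 26.5 MN·m/kg
  alloy C: M = 25.3 MN·m/kg
Alloy D has the largest M.

alloy D, M = 167 MN·m/kg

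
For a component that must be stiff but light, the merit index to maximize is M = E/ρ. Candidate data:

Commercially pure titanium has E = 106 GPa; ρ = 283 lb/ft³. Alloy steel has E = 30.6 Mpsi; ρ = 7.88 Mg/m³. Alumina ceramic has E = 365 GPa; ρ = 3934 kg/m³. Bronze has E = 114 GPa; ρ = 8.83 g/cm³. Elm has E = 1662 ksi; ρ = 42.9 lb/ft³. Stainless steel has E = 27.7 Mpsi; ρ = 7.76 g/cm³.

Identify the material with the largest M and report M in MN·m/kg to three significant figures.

alumina ceramic, M = 92.8 MN·m/kg

Putting every candidate on a common basis:
  commercially pure titanium: E = 106.0 GPa, ρ = 4533 kg/m³
  alloy steel: E = 211.0 GPa, ρ = 7880 kg/m³
  alumina ceramic: E = 365.0 GPa, ρ = 3934 kg/m³
  bronze: E = 114.0 GPa, ρ = 8830 kg/m³
  elm: E = 11.46 GPa, ρ = 687.2 kg/m³
  stainless steel: E = 191.0 GPa, ρ = 7760 kg/m³
  alumina ceramic: M = 92.8 MN·m/kg
  alloy steel: M = 26.8 MN·m/kg
  stainless steel: M = 24.6 MN·m/kg
  commercially pure titanium: M = 23.4 MN·m/kg
  elm: M = 16.7 MN·m/kg
  bronze: M = 12.9 MN·m/kg
The maximum is for alumina ceramic.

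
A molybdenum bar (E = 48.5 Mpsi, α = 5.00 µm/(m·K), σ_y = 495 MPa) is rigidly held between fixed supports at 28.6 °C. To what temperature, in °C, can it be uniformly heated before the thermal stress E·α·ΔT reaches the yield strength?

325 °C

E = 48.5 Mpsi = 334.4 GPa.
E·α·ΔT = 495.0 MPa ⇒ ΔT = 495.0 / (334.4×10³ × 5.00×10⁻⁶) = 296.1 K.
T = 28.6 + 296.1 = 324.7 °C.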